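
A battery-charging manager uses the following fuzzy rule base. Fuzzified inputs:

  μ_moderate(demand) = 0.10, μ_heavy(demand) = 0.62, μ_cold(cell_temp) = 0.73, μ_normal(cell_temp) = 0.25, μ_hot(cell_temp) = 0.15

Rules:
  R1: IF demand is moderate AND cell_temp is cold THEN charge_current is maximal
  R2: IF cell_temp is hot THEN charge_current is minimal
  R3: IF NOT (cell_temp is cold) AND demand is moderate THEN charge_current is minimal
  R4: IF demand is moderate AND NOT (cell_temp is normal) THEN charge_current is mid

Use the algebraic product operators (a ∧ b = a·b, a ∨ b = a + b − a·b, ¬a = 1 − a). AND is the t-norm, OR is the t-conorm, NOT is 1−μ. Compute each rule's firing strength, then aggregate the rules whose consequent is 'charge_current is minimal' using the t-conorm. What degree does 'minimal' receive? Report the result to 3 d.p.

R1: moderate=0.10, cold=0.73; AND[a·b] → w = 0.0730
R2: hot=0.15 → w = 0.1500
R3: ¬cold=1−0.73=0.27, moderate=0.10; AND[a·b] → w = 0.0270
R4: moderate=0.10, ¬normal=1−0.25=0.75; AND[a·b] → w = 0.0750
Rules with consequent 'minimal': {R2, R3} → strengths 0.1500, 0.0270
Aggregate via t-conorm [a + b − a·b]: 0.1729

0.173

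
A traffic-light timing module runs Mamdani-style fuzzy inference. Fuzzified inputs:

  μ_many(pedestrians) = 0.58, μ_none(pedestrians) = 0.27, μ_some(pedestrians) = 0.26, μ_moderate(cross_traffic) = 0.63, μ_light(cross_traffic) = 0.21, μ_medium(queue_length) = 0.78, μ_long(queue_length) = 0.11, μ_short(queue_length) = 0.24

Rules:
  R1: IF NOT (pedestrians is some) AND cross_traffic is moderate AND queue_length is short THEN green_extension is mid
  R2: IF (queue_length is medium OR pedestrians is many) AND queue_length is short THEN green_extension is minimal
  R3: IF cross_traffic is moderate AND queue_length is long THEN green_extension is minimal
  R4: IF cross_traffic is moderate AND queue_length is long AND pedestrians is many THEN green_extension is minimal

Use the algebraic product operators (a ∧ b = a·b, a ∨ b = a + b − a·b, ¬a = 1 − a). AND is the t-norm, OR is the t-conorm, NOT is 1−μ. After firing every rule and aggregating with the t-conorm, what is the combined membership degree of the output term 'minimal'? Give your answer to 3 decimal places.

0.301

R1: ¬some=1−0.26=0.74, moderate=0.63, short=0.24; AND[a·b] → w = 0.1119
R2: (medium=0.78 OR many=0.58) = 0.9076; AND[a·b] with short=0.24 → w = 0.2178
R3: moderate=0.63, long=0.11; AND[a·b] → w = 0.0693
R4: moderate=0.63, long=0.11, many=0.58; AND[a·b] → w = 0.0402
Rules with consequent 'minimal': {R2, R3, R4} → strengths 0.2178, 0.0693, 0.0402
Aggregate via t-conorm [a + b − a·b]: 0.3013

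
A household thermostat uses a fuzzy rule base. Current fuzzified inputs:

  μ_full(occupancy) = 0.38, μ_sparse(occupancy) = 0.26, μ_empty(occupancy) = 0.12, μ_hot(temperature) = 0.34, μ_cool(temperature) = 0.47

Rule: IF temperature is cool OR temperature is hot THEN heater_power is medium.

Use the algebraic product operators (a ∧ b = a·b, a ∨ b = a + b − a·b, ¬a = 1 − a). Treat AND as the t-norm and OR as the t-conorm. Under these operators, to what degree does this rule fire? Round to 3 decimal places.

0.650

firing strength: cool=0.47, hot=0.34; OR[a + b − a·b] → w = 0.6502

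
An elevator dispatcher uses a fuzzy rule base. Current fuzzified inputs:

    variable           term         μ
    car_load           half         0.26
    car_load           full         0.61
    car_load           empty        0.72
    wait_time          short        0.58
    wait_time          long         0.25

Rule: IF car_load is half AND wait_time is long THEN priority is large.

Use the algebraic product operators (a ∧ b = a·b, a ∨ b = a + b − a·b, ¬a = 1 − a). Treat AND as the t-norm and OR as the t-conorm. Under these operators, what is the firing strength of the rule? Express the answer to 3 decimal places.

firing strength: half=0.26, long=0.25; AND[a·b] → w = 0.0650

0.065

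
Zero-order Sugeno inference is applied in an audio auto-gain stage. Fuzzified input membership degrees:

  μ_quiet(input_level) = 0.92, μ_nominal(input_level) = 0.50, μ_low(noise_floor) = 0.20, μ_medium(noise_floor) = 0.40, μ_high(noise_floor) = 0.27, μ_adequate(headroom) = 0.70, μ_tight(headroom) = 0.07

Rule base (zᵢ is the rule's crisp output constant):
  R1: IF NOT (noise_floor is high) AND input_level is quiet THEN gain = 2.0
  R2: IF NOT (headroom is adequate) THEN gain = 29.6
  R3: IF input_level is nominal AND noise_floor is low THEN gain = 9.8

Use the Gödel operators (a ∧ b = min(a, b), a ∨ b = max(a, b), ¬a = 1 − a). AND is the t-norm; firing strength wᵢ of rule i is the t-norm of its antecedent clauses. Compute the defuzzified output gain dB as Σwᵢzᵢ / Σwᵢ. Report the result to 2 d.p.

R1 (z=2.0): ¬high=1−0.27=0.73, quiet=0.92; AND[min(a, b)] → w = 0.73
R2 (z=29.6): ¬adequate=1−0.70=0.30 → w = 0.30
R3 (z=9.8): nominal=0.50, low=0.20; AND[min(a, b)] → w = 0.20
Weighted average = (0.73·2.0 + 0.30·29.6 + 0.20·9.8) / (0.73 + 0.30 + 0.20)
  = 12.3000 / 1.2300 = 10.00

10.00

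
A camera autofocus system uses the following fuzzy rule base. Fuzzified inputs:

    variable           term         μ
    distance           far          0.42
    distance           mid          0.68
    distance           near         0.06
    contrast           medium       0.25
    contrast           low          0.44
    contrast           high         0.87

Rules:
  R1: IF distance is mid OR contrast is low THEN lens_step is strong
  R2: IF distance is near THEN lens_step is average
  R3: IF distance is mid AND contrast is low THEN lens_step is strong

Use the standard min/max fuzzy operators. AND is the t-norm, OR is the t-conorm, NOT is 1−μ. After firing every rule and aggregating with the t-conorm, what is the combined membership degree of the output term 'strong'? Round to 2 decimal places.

0.68

R1: mid=0.68, low=0.44; OR[max(a, b)] → w = 0.68
R2: near=0.06 → w = 0.06
R3: mid=0.68, low=0.44; AND[min(a, b)] → w = 0.44
Rules with consequent 'strong': {R1, R3} → strengths 0.68, 0.44
Aggregate via t-conorm [max(a, b)]: 0.68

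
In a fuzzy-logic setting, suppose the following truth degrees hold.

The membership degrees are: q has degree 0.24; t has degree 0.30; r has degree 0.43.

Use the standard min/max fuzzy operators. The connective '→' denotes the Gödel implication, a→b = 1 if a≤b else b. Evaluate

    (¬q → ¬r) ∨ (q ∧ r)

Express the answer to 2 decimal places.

0.57

¬q = 1 − 0.24 = 0.76
¬r = 1 − 0.43 = 0.57
¬q → ¬r  [Gödel: 1 if a≤b else b] with a=0.76, b=0.57 → 0.57
q ∧ r = min(a, b) on (0.24, 0.43) = 0.24
(¬q → ¬r) ∨ (q ∧ r) = max(a, b) on (0.57, 0.24) = 0.57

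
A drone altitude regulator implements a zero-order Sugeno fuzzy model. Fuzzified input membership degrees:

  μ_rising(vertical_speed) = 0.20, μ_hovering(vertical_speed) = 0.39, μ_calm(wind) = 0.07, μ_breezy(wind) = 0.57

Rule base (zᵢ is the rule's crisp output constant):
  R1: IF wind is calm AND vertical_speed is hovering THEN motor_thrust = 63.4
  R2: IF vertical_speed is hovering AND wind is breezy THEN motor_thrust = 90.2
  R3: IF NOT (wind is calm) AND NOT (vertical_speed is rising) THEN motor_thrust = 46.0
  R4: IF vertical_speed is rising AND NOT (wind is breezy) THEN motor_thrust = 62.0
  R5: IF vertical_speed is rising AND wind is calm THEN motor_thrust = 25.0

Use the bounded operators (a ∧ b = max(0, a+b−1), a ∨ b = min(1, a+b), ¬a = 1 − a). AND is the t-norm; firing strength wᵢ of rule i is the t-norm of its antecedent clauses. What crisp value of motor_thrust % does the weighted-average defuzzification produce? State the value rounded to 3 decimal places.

R1 (z=63.4): calm=0.07, hovering=0.39; AND[max(0, a+b−1)] → w = 0.00
R2 (z=90.2): hovering=0.39, breezy=0.57; AND[max(0, a+b−1)] → w = 0.00
R3 (z=46.0): ¬calm=1−0.07=0.93, ¬rising=1−0.20=0.80; AND[max(0, a+b−1)] → w = 0.73
R4 (z=62.0): rising=0.20, ¬breezy=1−0.57=0.43; AND[max(0, a+b−1)] → w = 0.00
R5 (z=25.0): rising=0.20, calm=0.07; AND[max(0, a+b−1)] → w = 0.00
Weighted average = (0.00·63.4 + 0.00·90.2 + 0.73·46.0 + 0.00·62.0 + 0.00·25.0) / (0.00 + 0.00 + 0.73 + 0.00 + 0.00)
  = 33.5800 / 0.7300 = 46.000

46.000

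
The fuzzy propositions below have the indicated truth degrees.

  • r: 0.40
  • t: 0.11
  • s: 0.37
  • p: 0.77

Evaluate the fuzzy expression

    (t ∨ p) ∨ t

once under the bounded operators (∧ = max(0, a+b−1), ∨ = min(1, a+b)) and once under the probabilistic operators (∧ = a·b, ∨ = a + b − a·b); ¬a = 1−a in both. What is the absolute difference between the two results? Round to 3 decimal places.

Under bounded:
  t ∨ p = min(1, a+b) on (0.11, 0.77) = 0.88
  (t ∨ p) ∨ t = min(1, a+b) on (0.88, 0.11) = 0.99
  → value = 0.9900
Under probabilistic:
  t ∨ p = a + b − a·b on (0.1100, 0.7700) = 0.7953
  (t ∨ p) ∨ t = a + b − a·b on (0.7953, 0.1100) = 0.8178
  → value = 0.8178
|0.9900 − 0.8178| = 0.172

0.172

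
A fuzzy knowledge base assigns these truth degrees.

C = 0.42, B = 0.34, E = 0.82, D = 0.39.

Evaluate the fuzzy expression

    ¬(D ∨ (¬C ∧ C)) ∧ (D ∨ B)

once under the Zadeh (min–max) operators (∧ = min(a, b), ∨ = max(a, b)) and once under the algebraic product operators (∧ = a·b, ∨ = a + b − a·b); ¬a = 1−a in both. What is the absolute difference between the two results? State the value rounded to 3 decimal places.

0.114

Under Zadeh (min–max):
  ¬C = 1 − 0.42 = 0.58
  ¬C ∧ C = min(a, b) on (0.58, 0.42) = 0.42
  D ∨ (¬C ∧ C) = max(a, b) on (0.39, 0.42) = 0.42
  ¬(D ∨ (¬C ∧ C)) = 1 − 0.42 = 0.58
  D ∨ B = max(a, b) on (0.39, 0.34) = 0.39
  ¬(D ∨ (¬C ∧ C)) ∧ (D ∨ B) = min(a, b) on (0.58, 0.39) = 0.39
  → value = 0.3900
Under algebraic product:
  ¬C = 1 − 0.4200 = 0.5800
  ¬C ∧ C = a·b on (0.5800, 0.4200) = 0.2436
  D ∨ (¬C ∧ C) = a + b − a·b on (0.3900, 0.2436) = 0.5386
  ¬(D ∨ (¬C ∧ C)) = 1 − 0.5386 = 0.4614
  D ∨ B = a + b − a·b on (0.3900, 0.3400) = 0.5974
  ¬(D ∨ (¬C ∧ C)) ∧ (D ∨ B) = a·b on (0.4614, 0.5974) = 0.2756
  → value = 0.2756
|0.3900 − 0.2756| = 0.114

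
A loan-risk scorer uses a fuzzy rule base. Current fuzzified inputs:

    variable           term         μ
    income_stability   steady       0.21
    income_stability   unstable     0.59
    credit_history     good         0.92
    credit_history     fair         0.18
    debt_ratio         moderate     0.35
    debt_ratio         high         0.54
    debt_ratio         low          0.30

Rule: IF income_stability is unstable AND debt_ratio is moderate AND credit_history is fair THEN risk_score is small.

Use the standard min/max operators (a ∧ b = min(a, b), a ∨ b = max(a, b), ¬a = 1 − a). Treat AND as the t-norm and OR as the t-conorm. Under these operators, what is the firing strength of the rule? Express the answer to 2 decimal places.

0.18

firing strength: unstable=0.59, moderate=0.35, fair=0.18; AND[min(a, b)] → w = 0.18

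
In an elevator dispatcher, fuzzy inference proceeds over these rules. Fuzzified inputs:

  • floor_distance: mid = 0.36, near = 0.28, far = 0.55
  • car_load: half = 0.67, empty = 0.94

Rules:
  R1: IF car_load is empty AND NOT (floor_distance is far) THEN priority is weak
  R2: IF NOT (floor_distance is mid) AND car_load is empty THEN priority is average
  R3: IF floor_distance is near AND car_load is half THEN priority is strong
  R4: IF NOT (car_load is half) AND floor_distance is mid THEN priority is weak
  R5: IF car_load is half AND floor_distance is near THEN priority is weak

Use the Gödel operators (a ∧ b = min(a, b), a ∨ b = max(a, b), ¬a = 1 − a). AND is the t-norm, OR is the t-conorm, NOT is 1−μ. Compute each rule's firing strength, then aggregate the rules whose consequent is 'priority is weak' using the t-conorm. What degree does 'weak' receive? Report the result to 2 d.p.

0.45

R1: empty=0.94, ¬far=1−0.55=0.45; AND[min(a, b)] → w = 0.45
R2: ¬mid=1−0.36=0.64, empty=0.94; AND[min(a, b)] → w = 0.64
R3: near=0.28, half=0.67; AND[min(a, b)] → w = 0.28
R4: ¬half=1−0.67=0.33, mid=0.36; AND[min(a, b)] → w = 0.33
R5: half=0.67, near=0.28; AND[min(a, b)] → w = 0.28
Rules with consequent 'weak': {R1, R4, R5} → strengths 0.45, 0.33, 0.28
Aggregate via t-conorm [max(a, b)]: 0.45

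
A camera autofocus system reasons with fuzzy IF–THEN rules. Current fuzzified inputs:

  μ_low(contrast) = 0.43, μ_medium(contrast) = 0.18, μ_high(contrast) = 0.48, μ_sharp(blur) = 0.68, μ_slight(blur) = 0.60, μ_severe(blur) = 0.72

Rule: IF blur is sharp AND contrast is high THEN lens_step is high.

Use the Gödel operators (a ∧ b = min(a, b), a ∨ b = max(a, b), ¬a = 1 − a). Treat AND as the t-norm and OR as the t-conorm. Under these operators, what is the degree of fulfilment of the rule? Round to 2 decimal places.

firing strength: sharp=0.68, high=0.48; AND[min(a, b)] → w = 0.48

0.48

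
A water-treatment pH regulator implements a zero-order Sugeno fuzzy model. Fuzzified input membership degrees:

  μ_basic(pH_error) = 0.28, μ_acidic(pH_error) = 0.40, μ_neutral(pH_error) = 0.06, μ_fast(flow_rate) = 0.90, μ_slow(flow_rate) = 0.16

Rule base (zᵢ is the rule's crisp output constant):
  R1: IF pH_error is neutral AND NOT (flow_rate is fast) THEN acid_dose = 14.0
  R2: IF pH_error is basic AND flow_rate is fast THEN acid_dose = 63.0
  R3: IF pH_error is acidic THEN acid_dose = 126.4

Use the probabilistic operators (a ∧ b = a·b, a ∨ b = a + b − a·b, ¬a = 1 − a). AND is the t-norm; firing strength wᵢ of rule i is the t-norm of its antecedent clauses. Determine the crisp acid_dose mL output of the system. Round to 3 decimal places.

101.094

R1 (z=14.0): neutral=0.06, ¬fast=1−0.90=0.10; AND[a·b] → w = 0.0060
R2 (z=63.0): basic=0.28, fast=0.90; AND[a·b] → w = 0.2520
R3 (z=126.4): acidic=0.40 → w = 0.4000
Weighted average = (0.0060·14.0 + 0.2520·63.0 + 0.4000·126.4) / (0.0060 + 0.2520 + 0.4000)
  = 66.5200 / 0.6580 = 101.094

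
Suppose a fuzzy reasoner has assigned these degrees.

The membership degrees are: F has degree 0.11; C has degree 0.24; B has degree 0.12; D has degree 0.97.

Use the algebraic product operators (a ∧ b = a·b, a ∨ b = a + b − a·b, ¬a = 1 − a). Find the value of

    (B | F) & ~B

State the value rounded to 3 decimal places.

0.191

B | F = a + b − a·b on (0.1200, 0.1100) = 0.2168
~B = 1 − 0.1200 = 0.8800
(B | F) & ~B = a·b on (0.2168, 0.8800) = 0.1908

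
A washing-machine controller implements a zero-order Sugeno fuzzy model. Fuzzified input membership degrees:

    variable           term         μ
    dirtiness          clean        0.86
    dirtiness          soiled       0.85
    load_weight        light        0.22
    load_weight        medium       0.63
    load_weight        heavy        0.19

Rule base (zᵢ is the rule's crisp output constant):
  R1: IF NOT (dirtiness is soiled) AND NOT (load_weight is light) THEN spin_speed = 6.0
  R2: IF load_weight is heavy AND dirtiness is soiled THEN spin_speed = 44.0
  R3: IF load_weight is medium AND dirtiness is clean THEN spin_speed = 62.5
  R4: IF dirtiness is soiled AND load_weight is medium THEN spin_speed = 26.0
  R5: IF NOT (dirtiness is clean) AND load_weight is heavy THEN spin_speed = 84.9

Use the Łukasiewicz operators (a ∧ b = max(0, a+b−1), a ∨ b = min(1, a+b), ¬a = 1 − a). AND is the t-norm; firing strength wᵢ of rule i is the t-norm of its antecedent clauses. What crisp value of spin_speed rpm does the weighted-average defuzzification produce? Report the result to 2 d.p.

R1 (z=6.0): ¬soiled=1−0.85=0.15, ¬light=1−0.22=0.78; AND[max(0, a+b−1)] → w = 0.00
R2 (z=44.0): heavy=0.19, soiled=0.85; AND[max(0, a+b−1)] → w = 0.04
R3 (z=62.5): medium=0.63, clean=0.86; AND[max(0, a+b−1)] → w = 0.49
R4 (z=26.0): soiled=0.85, medium=0.63; AND[max(0, a+b−1)] → w = 0.48
R5 (z=84.9): ¬clean=1−0.86=0.14, heavy=0.19; AND[max(0, a+b−1)] → w = 0.00
Weighted average = (0.00·6.0 + 0.04·44.0 + 0.49·62.5 + 0.48·26.0 + 0.00·84.9) / (0.00 + 0.04 + 0.49 + 0.48 + 0.00)
  = 44.8650 / 1.0100 = 44.42

44.42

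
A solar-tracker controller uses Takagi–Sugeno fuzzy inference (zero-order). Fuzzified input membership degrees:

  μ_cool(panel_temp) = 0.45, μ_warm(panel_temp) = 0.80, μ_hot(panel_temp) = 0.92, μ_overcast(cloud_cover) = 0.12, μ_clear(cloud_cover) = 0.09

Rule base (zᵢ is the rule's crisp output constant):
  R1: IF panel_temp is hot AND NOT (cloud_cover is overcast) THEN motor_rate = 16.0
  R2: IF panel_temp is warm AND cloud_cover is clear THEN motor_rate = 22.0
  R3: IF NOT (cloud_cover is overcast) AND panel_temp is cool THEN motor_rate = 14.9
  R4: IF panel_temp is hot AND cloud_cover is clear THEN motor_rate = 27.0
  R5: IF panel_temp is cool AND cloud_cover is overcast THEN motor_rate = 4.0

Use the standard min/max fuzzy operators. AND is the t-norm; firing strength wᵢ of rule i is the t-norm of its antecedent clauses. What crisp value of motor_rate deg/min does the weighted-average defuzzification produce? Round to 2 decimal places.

R1 (z=16.0): hot=0.92, ¬overcast=1−0.12=0.88; AND[min(a, b)] → w = 0.88
R2 (z=22.0): warm=0.80, clear=0.09; AND[min(a, b)] → w = 0.09
R3 (z=14.9): ¬overcast=1−0.12=0.88, cool=0.45; AND[min(a, b)] → w = 0.45
R4 (z=27.0): hot=0.92, clear=0.09; AND[min(a, b)] → w = 0.09
R5 (z=4.0): cool=0.45, overcast=0.12; AND[min(a, b)] → w = 0.12
Weighted average = (0.88·16.0 + 0.09·22.0 + 0.45·14.9 + 0.09·27.0 + 0.12·4.0) / (0.88 + 0.09 + 0.45 + 0.09 + 0.12)
  = 25.6750 / 1.6300 = 15.75

15.75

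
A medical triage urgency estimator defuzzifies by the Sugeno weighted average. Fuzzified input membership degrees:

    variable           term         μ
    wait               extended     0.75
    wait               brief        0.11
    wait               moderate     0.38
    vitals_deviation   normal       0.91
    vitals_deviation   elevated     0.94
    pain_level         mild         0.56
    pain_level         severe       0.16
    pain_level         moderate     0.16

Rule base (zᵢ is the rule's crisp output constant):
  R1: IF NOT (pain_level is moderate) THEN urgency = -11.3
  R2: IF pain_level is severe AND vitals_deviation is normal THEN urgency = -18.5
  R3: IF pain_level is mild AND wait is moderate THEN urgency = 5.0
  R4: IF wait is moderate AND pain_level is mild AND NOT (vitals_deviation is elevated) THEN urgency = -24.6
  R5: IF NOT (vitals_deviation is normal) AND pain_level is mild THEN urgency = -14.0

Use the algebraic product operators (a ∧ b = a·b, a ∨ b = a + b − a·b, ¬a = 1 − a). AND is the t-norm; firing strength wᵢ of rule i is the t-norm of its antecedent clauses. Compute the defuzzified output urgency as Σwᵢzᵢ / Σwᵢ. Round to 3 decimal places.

R1 (z=-11.3): ¬moderate=1−0.16=0.84 → w = 0.8400
R2 (z=-18.5): severe=0.16, normal=0.91; AND[a·b] → w = 0.1456
R3 (z=5.0): mild=0.56, moderate=0.38; AND[a·b] → w = 0.2128
R4 (z=-24.6): moderate=0.38, mild=0.56, ¬elevated=1−0.94=0.06; AND[a·b] → w = 0.0128
R5 (z=-14.0): ¬normal=1−0.91=0.09, mild=0.56; AND[a·b] → w = 0.0504
Weighted average = (0.8400·-11.3 + 0.1456·-18.5 + 0.2128·5.0 + 0.0128·-24.6 + 0.0504·-14.0) / (0.8400 + 0.1456 + 0.2128 + 0.0128 + 0.0504)
  = -12.1413 / 1.2616 = -9.624

-9.624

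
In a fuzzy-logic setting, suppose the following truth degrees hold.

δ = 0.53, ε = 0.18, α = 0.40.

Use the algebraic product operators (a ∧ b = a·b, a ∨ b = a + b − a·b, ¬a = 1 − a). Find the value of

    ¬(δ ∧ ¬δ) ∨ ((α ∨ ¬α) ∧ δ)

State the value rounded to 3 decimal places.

0.851

¬δ = 1 − 0.5300 = 0.4700
δ ∧ ¬δ = a·b on (0.5300, 0.4700) = 0.2491
¬(δ ∧ ¬δ) = 1 − 0.2491 = 0.7509
¬α = 1 − 0.4000 = 0.6000
α ∨ ¬α = a + b − a·b on (0.4000, 0.6000) = 0.7600
(α ∨ ¬α) ∧ δ = a·b on (0.7600, 0.5300) = 0.4028
¬(δ ∧ ¬δ) ∨ ((α ∨ ¬α) ∧ δ) = a + b − a·b on (0.7509, 0.4028) = 0.8512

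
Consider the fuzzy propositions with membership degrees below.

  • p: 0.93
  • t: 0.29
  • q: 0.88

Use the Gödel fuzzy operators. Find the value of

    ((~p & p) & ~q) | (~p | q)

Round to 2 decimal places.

~p = 1 − 0.93 = 0.07
~p & p = min(a, b) on (0.07, 0.93) = 0.07
~q = 1 − 0.88 = 0.12
(~p & p) & ~q = min(a, b) on (0.07, 0.12) = 0.07
~p = 1 − 0.93 = 0.07
~p | q = max(a, b) on (0.07, 0.88) = 0.88
((~p & p) & ~q) | (~p | q) = max(a, b) on (0.07, 0.88) = 0.88

0.88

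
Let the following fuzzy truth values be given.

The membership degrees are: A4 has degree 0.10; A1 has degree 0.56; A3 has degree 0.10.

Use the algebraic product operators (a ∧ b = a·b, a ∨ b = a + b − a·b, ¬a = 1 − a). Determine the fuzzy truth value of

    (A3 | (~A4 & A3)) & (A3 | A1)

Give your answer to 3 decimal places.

0.109

~A4 = 1 − 0.1000 = 0.9000
~A4 & A3 = a·b on (0.9000, 0.1000) = 0.0900
A3 | (~A4 & A3) = a + b − a·b on (0.1000, 0.0900) = 0.1810
A3 | A1 = a + b − a·b on (0.1000, 0.5600) = 0.6040
(A3 | (~A4 & A3)) & (A3 | A1) = a·b on (0.1810, 0.6040) = 0.1093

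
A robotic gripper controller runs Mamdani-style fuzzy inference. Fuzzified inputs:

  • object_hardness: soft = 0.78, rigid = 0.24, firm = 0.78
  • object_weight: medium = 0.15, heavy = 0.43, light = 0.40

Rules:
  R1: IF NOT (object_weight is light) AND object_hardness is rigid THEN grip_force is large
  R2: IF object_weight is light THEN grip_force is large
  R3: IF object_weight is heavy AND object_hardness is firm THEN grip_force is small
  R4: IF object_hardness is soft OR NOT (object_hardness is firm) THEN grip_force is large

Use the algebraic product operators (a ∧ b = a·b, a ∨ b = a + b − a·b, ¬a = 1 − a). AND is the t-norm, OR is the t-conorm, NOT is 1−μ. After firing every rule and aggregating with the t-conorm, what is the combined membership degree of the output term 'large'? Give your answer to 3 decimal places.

R1: ¬light=1−0.40=0.60, rigid=0.24; AND[a·b] → w = 0.1440
R2: light=0.40 → w = 0.4000
R3: heavy=0.43, firm=0.78; AND[a·b] → w = 0.3354
R4: soft=0.78, ¬firm=1−0.78=0.22; OR[a + b − a·b] → w = 0.8284
Rules with consequent 'large': {R1, R2, R4} → strengths 0.1440, 0.4000, 0.8284
Aggregate via t-conorm [a + b − a·b]: 0.9119

0.912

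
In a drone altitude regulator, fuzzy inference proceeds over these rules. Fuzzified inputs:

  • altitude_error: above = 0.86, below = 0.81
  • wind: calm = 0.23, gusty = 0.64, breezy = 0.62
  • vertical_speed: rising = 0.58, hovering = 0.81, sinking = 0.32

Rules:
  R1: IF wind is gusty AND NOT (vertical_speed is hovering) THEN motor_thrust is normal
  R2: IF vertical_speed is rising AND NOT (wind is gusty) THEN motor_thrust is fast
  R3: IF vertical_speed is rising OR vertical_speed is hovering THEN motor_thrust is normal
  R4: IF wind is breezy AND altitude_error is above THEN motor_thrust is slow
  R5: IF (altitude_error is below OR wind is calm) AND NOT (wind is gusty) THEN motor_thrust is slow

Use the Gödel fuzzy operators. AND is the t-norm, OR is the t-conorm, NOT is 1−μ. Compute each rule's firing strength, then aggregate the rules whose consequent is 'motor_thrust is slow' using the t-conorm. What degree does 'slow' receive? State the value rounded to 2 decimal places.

0.62

R1: gusty=0.64, ¬hovering=1−0.81=0.19; AND[min(a, b)] → w = 0.19
R2: rising=0.58, ¬gusty=1−0.64=0.36; AND[min(a, b)] → w = 0.36
R3: rising=0.58, hovering=0.81; OR[max(a, b)] → w = 0.81
R4: breezy=0.62, above=0.86; AND[min(a, b)] → w = 0.62
R5: (below=0.81 OR calm=0.23) = 0.81; AND[min(a, b)] with ¬gusty=1−0.64=0.36 → w = 0.36
Rules with consequent 'slow': {R4, R5} → strengths 0.62, 0.36
Aggregate via t-conorm [max(a, b)]: 0.62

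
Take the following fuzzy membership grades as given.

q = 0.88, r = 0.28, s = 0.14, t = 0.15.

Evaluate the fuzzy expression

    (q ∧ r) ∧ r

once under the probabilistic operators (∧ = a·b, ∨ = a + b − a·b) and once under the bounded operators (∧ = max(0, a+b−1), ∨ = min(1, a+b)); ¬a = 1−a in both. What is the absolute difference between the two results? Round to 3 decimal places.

0.069

Under probabilistic:
  q ∧ r = a·b on (0.8800, 0.2800) = 0.2464
  (q ∧ r) ∧ r = a·b on (0.2464, 0.2800) = 0.0690
  → value = 0.0690
Under bounded:
  q ∧ r = max(0, a+b−1) on (0.88, 0.28) = 0.16
  (q ∧ r) ∧ r = max(0, a+b−1) on (0.16, 0.28) = 0.00
  → value = 0.0000
|0.0690 − 0.0000| = 0.069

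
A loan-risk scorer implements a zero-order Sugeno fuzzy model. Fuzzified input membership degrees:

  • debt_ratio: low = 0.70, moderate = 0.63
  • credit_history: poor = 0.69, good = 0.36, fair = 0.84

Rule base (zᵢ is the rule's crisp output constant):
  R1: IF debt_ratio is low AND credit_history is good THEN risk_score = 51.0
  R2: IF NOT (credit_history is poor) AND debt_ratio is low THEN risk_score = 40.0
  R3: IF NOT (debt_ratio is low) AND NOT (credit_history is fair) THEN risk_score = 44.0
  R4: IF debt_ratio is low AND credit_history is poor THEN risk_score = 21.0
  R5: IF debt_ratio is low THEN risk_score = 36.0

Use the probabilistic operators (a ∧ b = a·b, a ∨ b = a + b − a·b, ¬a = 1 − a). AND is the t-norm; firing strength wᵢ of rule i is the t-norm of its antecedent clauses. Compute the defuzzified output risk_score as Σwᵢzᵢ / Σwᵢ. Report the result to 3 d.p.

34.698

R1 (z=51.0): low=0.70, good=0.36; AND[a·b] → w = 0.2520
R2 (z=40.0): ¬poor=1−0.69=0.31, low=0.70; AND[a·b] → w = 0.2170
R3 (z=44.0): ¬low=1−0.70=0.30, ¬fair=1−0.84=0.16; AND[a·b] → w = 0.0480
R4 (z=21.0): low=0.70, poor=0.69; AND[a·b] → w = 0.4830
R5 (z=36.0): low=0.70 → w = 0.7000
Weighted average = (0.2520·51.0 + 0.2170·40.0 + 0.0480·44.0 + 0.4830·21.0 + 0.7000·36.0) / (0.2520 + 0.2170 + 0.0480 + 0.4830 + 0.7000)
  = 58.9870 / 1.7000 = 34.698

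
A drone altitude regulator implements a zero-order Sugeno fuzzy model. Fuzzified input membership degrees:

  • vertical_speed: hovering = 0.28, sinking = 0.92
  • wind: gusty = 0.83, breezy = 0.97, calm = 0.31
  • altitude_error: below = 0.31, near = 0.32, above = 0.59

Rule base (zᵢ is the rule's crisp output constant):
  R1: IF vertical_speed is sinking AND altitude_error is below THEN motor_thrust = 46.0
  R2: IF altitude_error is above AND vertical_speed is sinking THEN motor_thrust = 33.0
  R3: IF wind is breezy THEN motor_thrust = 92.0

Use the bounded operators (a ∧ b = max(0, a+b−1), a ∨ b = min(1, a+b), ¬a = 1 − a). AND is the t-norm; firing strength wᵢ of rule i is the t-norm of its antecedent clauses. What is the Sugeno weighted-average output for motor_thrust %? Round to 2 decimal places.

R1 (z=46.0): sinking=0.92, below=0.31; AND[max(0, a+b−1)] → w = 0.23
R2 (z=33.0): above=0.59, sinking=0.92; AND[max(0, a+b−1)] → w = 0.51
R3 (z=92.0): breezy=0.97 → w = 0.97
Weighted average = (0.23·46.0 + 0.51·33.0 + 0.97·92.0) / (0.23 + 0.51 + 0.97)
  = 116.6500 / 1.7100 = 68.22

68.22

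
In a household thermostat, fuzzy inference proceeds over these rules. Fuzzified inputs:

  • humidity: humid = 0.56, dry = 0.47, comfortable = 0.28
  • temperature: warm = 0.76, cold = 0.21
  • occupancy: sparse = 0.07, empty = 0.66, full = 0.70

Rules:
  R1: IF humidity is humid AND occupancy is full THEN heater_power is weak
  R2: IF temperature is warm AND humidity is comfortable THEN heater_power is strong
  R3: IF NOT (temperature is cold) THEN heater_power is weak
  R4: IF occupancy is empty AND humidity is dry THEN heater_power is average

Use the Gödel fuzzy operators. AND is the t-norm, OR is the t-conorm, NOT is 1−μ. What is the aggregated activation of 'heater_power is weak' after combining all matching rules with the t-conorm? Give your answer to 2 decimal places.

R1: humid=0.56, full=0.70; AND[min(a, b)] → w = 0.56
R2: warm=0.76, comfortable=0.28; AND[min(a, b)] → w = 0.28
R3: ¬cold=1−0.21=0.79 → w = 0.79
R4: empty=0.66, dry=0.47; AND[min(a, b)] → w = 0.47
Rules with consequent 'weak': {R1, R3} → strengths 0.56, 0.79
Aggregate via t-conorm [max(a, b)]: 0.79

0.79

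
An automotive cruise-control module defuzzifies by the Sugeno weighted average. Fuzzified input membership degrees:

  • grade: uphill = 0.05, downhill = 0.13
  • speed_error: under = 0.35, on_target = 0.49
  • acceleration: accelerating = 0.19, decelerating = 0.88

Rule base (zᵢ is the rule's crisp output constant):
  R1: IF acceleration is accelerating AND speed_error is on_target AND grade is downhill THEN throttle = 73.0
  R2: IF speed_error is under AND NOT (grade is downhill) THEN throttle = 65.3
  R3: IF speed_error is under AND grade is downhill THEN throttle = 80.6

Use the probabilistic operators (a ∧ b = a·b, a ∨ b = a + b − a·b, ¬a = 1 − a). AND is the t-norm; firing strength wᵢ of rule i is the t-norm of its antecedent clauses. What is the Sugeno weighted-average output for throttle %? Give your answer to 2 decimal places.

67.48

R1 (z=73.0): accelerating=0.19, on_target=0.49, downhill=0.13; AND[a·b] → w = 0.0121
R2 (z=65.3): under=0.35, ¬downhill=1−0.13=0.87; AND[a·b] → w = 0.3045
R3 (z=80.6): under=0.35, downhill=0.13; AND[a·b] → w = 0.0455
Weighted average = (0.0121·73.0 + 0.3045·65.3 + 0.0455·80.6) / (0.0121 + 0.3045 + 0.0455)
  = 24.4347 / 0.3621 = 67.48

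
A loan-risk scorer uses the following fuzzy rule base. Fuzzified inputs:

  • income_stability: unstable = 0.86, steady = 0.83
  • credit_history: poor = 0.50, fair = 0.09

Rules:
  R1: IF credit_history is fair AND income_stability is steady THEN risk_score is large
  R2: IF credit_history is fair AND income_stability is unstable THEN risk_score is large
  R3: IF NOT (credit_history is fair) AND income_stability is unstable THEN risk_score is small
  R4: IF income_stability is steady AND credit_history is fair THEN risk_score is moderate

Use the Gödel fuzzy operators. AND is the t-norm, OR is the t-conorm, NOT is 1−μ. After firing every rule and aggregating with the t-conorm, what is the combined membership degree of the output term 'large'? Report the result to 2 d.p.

R1: fair=0.09, steady=0.83; AND[min(a, b)] → w = 0.09
R2: fair=0.09, unstable=0.86; AND[min(a, b)] → w = 0.09
R3: ¬fair=1−0.09=0.91, unstable=0.86; AND[min(a, b)] → w = 0.86
R4: steady=0.83, fair=0.09; AND[min(a, b)] → w = 0.09
Rules with consequent 'large': {R1, R2} → strengths 0.09, 0.09
Aggregate via t-conorm [max(a, b)]: 0.09

0.09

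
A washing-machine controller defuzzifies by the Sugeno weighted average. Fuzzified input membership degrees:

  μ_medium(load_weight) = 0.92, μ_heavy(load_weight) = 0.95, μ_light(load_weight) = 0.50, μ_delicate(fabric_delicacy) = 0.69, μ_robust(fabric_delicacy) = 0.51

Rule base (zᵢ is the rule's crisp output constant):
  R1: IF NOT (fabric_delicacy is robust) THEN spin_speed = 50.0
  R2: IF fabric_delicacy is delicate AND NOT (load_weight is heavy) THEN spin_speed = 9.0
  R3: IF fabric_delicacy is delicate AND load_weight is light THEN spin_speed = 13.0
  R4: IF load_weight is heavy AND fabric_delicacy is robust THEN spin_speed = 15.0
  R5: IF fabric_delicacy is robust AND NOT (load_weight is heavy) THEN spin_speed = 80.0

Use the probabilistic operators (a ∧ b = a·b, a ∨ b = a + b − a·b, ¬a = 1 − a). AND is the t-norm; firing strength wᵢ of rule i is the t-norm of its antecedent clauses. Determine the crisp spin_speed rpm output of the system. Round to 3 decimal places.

R1 (z=50.0): ¬robust=1−0.51=0.49 → w = 0.4900
R2 (z=9.0): delicate=0.69, ¬heavy=1−0.95=0.05; AND[a·b] → w = 0.0345
R3 (z=13.0): delicate=0.69, light=0.50; AND[a·b] → w = 0.3450
R4 (z=15.0): heavy=0.95, robust=0.51; AND[a·b] → w = 0.4845
R5 (z=80.0): robust=0.51, ¬heavy=1−0.95=0.05; AND[a·b] → w = 0.0255
Weighted average = (0.4900·50.0 + 0.0345·9.0 + 0.3450·13.0 + 0.4845·15.0 + 0.0255·80.0) / (0.4900 + 0.0345 + 0.3450 + 0.4845 + 0.0255)
  = 38.6030 / 1.3795 = 27.983

27.983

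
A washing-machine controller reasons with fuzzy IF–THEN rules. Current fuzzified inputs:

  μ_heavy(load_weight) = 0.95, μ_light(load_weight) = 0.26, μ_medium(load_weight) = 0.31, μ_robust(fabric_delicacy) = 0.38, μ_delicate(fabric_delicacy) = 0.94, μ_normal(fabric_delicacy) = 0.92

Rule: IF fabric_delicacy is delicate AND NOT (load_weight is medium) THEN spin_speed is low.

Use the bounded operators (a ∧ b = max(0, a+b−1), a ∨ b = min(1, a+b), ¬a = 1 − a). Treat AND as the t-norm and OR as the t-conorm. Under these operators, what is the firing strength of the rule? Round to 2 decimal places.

0.63

firing strength: delicate=0.94, ¬medium=1−0.31=0.69; AND[max(0, a+b−1)] → w = 0.63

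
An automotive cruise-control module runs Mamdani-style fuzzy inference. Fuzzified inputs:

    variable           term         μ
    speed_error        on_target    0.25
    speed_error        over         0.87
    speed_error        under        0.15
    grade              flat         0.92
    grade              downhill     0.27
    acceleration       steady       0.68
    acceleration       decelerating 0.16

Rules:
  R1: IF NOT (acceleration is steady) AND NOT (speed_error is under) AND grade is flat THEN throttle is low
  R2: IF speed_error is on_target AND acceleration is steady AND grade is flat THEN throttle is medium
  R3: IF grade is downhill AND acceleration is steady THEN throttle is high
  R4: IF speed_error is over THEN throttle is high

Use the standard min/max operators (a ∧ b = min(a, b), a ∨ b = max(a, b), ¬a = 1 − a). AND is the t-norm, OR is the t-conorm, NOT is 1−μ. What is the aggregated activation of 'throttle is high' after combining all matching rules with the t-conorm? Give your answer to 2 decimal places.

0.87

R1: ¬steady=1−0.68=0.32, ¬under=1−0.15=0.85, flat=0.92; AND[min(a, b)] → w = 0.32
R2: on_target=0.25, steady=0.68, flat=0.92; AND[min(a, b)] → w = 0.25
R3: downhill=0.27, steady=0.68; AND[min(a, b)] → w = 0.27
R4: over=0.87 → w = 0.87
Rules with consequent 'high': {R3, R4} → strengths 0.27, 0.87
Aggregate via t-conorm [max(a, b)]: 0.87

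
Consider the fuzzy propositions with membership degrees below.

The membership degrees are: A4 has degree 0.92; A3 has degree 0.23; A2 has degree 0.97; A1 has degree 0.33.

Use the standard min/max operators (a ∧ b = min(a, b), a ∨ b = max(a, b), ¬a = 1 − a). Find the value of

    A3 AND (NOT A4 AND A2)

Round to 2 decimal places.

NOT A4 = 1 − 0.92 = 0.08
NOT A4 AND A2 = min(a, b) on (0.08, 0.97) = 0.08
A3 AND (NOT A4 AND A2) = min(a, b) on (0.23, 0.08) = 0.08

0.08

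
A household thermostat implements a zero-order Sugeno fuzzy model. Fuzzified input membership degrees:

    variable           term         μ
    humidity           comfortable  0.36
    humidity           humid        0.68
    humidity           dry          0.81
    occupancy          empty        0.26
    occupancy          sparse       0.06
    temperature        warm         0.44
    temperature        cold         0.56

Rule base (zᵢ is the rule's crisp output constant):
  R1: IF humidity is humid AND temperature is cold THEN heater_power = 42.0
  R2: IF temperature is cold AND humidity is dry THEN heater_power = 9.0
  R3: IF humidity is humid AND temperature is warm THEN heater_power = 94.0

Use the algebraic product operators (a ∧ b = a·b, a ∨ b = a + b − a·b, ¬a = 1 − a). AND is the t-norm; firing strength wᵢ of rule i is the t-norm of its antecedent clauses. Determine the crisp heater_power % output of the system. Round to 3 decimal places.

42.520

R1 (z=42.0): humid=0.68, cold=0.56; AND[a·b] → w = 0.3808
R2 (z=9.0): cold=0.56, dry=0.81; AND[a·b] → w = 0.4536
R3 (z=94.0): humid=0.68, warm=0.44; AND[a·b] → w = 0.2992
Weighted average = (0.3808·42.0 + 0.4536·9.0 + 0.2992·94.0) / (0.3808 + 0.4536 + 0.2992)
  = 48.2008 / 1.1336 = 42.520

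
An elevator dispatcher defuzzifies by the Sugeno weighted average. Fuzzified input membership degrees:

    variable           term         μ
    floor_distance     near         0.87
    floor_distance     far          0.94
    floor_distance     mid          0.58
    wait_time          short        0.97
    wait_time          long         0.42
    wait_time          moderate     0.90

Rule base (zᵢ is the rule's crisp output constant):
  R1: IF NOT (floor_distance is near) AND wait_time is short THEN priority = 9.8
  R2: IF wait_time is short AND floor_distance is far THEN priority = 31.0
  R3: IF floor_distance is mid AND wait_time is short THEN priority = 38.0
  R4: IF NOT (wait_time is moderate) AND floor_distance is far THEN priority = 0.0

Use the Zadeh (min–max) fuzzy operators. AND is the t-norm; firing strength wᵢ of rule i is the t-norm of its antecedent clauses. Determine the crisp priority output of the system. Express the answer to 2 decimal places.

R1 (z=9.8): ¬near=1−0.87=0.13, short=0.97; AND[min(a, b)] → w = 0.13
R2 (z=31.0): short=0.97, far=0.94; AND[min(a, b)] → w = 0.94
R3 (z=38.0): mid=0.58, short=0.97; AND[min(a, b)] → w = 0.58
R4 (z=0.0): ¬moderate=1−0.90=0.10, far=0.94; AND[min(a, b)] → w = 0.10
Weighted average = (0.13·9.8 + 0.94·31.0 + 0.58·38.0 + 0.10·0.0) / (0.13 + 0.94 + 0.58 + 0.10)
  = 52.4540 / 1.7500 = 29.97

29.97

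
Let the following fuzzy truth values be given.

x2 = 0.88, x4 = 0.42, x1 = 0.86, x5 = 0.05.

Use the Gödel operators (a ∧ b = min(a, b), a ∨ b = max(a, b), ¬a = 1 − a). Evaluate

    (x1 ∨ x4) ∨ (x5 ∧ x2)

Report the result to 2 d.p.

x1 ∨ x4 = max(a, b) on (0.86, 0.42) = 0.86
x5 ∧ x2 = min(a, b) on (0.05, 0.88) = 0.05
(x1 ∨ x4) ∨ (x5 ∧ x2) = max(a, b) on (0.86, 0.05) = 0.86

0.86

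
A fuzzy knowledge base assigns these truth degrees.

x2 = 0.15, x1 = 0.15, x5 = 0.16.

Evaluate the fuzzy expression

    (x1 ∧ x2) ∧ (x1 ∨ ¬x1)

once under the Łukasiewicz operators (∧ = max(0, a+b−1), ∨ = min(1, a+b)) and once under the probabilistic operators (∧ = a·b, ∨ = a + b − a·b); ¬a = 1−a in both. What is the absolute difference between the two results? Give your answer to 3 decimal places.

Under Łukasiewicz:
  x1 ∧ x2 = max(0, a+b−1) on (0.15, 0.15) = 0.00
  ¬x1 = 1 − 0.15 = 0.85
  x1 ∨ ¬x1 = min(1, a+b) on (0.15, 0.85) = 1.00
  (x1 ∧ x2) ∧ (x1 ∨ ¬x1) = max(0, a+b−1) on (0.00, 1.00) = 0.00
  → value = 0.0000
Under probabilistic:
  x1 ∧ x2 = a·b on (0.1500, 0.1500) = 0.0225
  ¬x1 = 1 − 0.1500 = 0.8500
  x1 ∨ ¬x1 = a + b − a·b on (0.1500, 0.8500) = 0.8725
  (x1 ∧ x2) ∧ (x1 ∨ ¬x1) = a·b on (0.0225, 0.8725) = 0.0196
  → value = 0.0196
|0.0000 − 0.0196| = 0.020

0.020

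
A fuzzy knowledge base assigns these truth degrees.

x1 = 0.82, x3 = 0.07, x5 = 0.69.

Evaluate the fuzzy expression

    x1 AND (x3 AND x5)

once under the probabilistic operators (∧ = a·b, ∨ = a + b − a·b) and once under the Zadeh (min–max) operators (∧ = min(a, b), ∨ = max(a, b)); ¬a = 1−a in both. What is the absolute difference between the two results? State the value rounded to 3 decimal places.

Under probabilistic:
  x3 AND x5 = a·b on (0.0700, 0.6900) = 0.0483
  x1 AND (x3 AND x5) = a·b on (0.8200, 0.0483) = 0.0396
  → value = 0.0396
Under Zadeh (min–max):
  x3 AND x5 = min(a, b) on (0.07, 0.69) = 0.07
  x1 AND (x3 AND x5) = min(a, b) on (0.82, 0.07) = 0.07
  → value = 0.0700
|0.0396 − 0.0700| = 0.030

0.030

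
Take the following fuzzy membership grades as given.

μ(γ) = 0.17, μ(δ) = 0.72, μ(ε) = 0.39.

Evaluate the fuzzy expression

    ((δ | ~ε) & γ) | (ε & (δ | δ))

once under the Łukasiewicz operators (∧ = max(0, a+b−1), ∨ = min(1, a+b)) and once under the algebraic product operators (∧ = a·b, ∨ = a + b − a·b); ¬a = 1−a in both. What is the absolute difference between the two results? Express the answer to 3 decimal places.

Under Łukasiewicz:
  ~ε = 1 − 0.39 = 0.61
  δ | ~ε = min(1, a+b) on (0.72, 0.61) = 1.00
  (δ | ~ε) & γ = max(0, a+b−1) on (1.00, 0.17) = 0.17
  δ | δ = min(1, a+b) on (0.72, 0.72) = 1.00
  ε & (δ | δ) = max(0, a+b−1) on (0.39, 1.00) = 0.39
  ((δ | ~ε) & γ) | (ε & (δ | δ)) = min(1, a+b) on (0.17, 0.39) = 0.56
  → value = 0.5600
Under algebraic product:
  ~ε = 1 − 0.3900 = 0.6100
  δ | ~ε = a + b − a·b on (0.7200, 0.6100) = 0.8908
  (δ | ~ε) & γ = a·b on (0.8908, 0.1700) = 0.1514
  δ | δ = a + b − a·b on (0.7200, 0.7200) = 0.9216
  ε & (δ | δ) = a·b on (0.3900, 0.9216) = 0.3594
  ((δ | ~ε) & γ) | (ε & (δ | δ)) = a + b − a·b on (0.1514, 0.3594) = 0.4564
  → value = 0.4564
|0.5600 − 0.4564| = 0.104

0.104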